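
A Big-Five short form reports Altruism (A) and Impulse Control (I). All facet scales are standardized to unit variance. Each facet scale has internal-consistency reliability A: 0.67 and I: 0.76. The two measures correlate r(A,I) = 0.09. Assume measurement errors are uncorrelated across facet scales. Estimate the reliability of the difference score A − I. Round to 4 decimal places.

Var(A−I) = 1 + 1 − 2·0.09 = 2 − 0.18 = 1.82.
With uncorrelated errors the cross-covariances are all true-score covariance, so they carry over unchanged; only the diagonal terms shrink to ρᵢσᵢ².
True-score variance = [0.67 + 0.76] − 0.18 = 1.43 − 0.18 = 1.25.
Reliability = 1.25 / 1.82 = 0.6868.

0.6868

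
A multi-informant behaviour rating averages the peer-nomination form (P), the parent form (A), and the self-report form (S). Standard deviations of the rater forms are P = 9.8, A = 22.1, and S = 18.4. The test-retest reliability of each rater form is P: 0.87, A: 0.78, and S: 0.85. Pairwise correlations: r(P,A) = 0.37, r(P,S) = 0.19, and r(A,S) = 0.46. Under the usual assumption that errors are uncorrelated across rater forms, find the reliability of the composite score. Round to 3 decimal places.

Var(P+A+S) = 9.8² + 22.1² + 18.4² + 2·[9.8·22.1·0.37 + 9.8·18.4·0.19 + 22.1·18.4·0.46] = 923.01 + 602.9 = 1525.91.
With uncorrelated errors the cross-covariances are all true-score covariance, so they carry over unchanged; only the diagonal terms shrink to ρᵢσᵢ².
True-score variance = [9.8²·0.87 + 22.1²·0.78 + 18.4²·0.85] + 602.9 = 752.291 + 602.9 = 1355.19.
Reliability = 1355.19 / 1525.91 = 0.888.

0.888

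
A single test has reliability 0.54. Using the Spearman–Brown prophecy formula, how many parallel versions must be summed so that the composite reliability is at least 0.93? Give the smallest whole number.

12

k ≥ ρ*(1−ρ₁)/(ρ₁(1−ρ*)) = 0.93·0.46 / (0.54·0.07) = 11.317.
Smallest integer k = 12.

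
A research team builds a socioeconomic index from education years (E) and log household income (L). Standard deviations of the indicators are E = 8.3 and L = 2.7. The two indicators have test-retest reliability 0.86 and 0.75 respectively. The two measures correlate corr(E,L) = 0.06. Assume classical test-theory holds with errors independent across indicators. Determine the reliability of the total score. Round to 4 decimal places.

Var(E+L) = 8.3² + 2.7² + 2·[8.3·2.7·0.06] = 76.18 + 2.6892 = 78.8692.
Under uncorrelated errors the observed covariances equal the true-score covariances, so only the own-variance terms attenuate.
True-score variance = [8.3²·0.86 + 2.7²·0.75] + 2.6892 = 64.7129 + 2.6892 = 67.4021.
Reliability = 67.4021 / 78.8692 = 0.8546.

0.8546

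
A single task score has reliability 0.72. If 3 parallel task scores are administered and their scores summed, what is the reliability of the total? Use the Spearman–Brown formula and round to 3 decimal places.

0.885

ρ_k = kρ / (1 + (k−1)ρ) = 3·0.72 / (1 + 2·0.72) = 2.160 / 2.440 = 0.885.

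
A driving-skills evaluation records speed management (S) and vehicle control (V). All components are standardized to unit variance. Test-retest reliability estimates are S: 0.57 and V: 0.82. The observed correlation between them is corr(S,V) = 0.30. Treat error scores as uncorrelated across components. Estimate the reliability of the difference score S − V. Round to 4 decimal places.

Var(S−V) = 1 + 1 − 2·0.30 = 2 − 0.6 = 1.4.
Because errors are independent across components, Cov(Tᵢ,Tⱼ) = Cov(Xᵢ,Xⱼ); the off-diagonal part of the true-score variance is the same as above.
True-score variance = [0.57 + 0.82] − 0.6 = 1.39 − 0.6 = 0.79.
Reliability = 0.79 / 1.4 = 0.5643.

0.5643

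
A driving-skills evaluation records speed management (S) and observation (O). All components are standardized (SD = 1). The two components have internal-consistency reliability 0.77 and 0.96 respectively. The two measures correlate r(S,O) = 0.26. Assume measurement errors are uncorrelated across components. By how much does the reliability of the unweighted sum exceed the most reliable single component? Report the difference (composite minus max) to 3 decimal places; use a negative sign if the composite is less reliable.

-0.067

Var(sum) = 2 + 0.52 = 2.52; true-score variance = 1.73 + 0.52 = 2.25; composite reliability = 0.8929.
Max component reliability = 0.9600.
Difference = 0.8929 − 0.9600 = -0.067.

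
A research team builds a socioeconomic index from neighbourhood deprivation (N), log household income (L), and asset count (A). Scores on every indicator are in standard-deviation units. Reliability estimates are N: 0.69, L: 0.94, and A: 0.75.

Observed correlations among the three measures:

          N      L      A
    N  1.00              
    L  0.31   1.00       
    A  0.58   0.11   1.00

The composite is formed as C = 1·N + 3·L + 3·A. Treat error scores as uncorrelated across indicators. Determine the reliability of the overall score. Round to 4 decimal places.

Var(C) = 1 + 3² + 3² + 2·[3·0.31 + 3·0.58 + 9·0.11] = 19 + 7.32 = 26.32.
With uncorrelated errors the cross-covariances are all true-score covariance, so they carry over unchanged; only the diagonal terms shrink to ρᵢσᵢ².
True-score variance = [0.69 + 3²·0.94 + 3²·0.75] + 7.32 = 15.9 + 7.32 = 23.22.
Reliability = 23.22 / 26.32 = 0.8822.

0.8822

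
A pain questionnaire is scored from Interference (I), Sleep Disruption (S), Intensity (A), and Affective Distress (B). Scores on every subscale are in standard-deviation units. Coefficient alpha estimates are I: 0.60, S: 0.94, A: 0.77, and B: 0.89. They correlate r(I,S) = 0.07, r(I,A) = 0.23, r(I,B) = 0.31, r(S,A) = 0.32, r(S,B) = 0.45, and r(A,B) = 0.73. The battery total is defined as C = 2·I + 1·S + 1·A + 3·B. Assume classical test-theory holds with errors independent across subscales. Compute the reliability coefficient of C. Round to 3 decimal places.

0.896

Var(C) = 2² + 1 + 1 + 3² + 2·[2·0.07 + 2·0.23 + 6·0.31 + 0.32 + 3·0.45 + 3·0.73] = 15 + 12.64 = 27.64.
Under uncorrelated errors the observed covariances equal the true-score covariances, so only the own-variance terms attenuate.
True-score variance = [2²·0.60 + 0.94 + 0.77 + 3²·0.89] + 12.64 = 12.12 + 12.64 = 24.76.
Reliability = 24.76 / 27.64 = 0.896.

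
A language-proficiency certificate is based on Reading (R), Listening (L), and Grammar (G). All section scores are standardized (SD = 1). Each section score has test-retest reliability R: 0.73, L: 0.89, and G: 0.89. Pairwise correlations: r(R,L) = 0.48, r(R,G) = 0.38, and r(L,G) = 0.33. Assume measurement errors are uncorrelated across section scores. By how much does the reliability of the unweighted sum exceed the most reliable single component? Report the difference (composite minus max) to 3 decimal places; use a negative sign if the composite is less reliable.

0.019

Var(sum) = 3 + 2.38 = 5.38; true-score variance = 2.51 + 2.38 = 4.89; composite reliability = 0.9089.
Max component reliability = 0.8900.
Difference = 0.9089 − 0.8900 = 0.019.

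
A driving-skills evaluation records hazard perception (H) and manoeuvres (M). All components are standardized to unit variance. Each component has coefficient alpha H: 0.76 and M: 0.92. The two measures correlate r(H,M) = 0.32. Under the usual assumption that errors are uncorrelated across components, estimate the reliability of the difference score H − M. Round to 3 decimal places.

Var(H−M) = 1 + 1 − 2·0.32 = 2 − 0.64 = 1.36.
With uncorrelated errors the cross-covariances are all true-score covariance, so they carry over unchanged; only the diagonal terms shrink to ρᵢσᵢ².
True-score variance = [0.76 + 0.92] − 0.64 = 1.68 − 0.64 = 1.04.
Reliability = 1.04 / 1.36 = 0.765.

0.765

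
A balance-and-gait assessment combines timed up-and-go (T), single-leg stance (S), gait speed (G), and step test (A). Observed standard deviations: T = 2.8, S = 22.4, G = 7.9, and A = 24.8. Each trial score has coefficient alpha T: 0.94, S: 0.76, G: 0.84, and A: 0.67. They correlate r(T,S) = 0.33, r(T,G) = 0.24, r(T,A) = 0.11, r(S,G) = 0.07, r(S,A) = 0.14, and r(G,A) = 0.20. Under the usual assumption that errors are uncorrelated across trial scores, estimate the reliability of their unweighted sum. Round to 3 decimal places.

Var(T+S+G+A) = 2.8² + 22.4² + 7.9² + 24.8² + 2·[2.8·22.4·0.33 + 2.8·7.9·0.24 + 2.8·24.8·0.11 + 22.4·7.9·0.07 + 22.4·24.8·0.14 + 7.9·24.8·0.20] = 1187.05 + 325.978 = 1513.03.
With uncorrelated errors the cross-covariances are all true-score covariance, so they carry over unchanged; only the diagonal terms shrink to ρᵢσᵢ².
True-score variance = [2.8²·0.94 + 22.4²·0.76 + 7.9²·0.84 + 24.8²·0.67] + 325.978 = 853.208 + 325.978 = 1179.19.
Reliability = 1179.19 / 1513.03 = 0.779.

0.779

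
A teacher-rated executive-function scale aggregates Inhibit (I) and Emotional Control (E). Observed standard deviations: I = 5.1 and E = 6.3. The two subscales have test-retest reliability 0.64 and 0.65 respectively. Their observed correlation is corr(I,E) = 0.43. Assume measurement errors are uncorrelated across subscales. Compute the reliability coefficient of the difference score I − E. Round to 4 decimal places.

0.3891

Var(I−E) = 5.1² + 6.3² − 2·5.1·6.3·0.43 = 65.7 − 27.6318 = 38.0682.
Under uncorrelated errors the observed covariances equal the true-score covariances, so only the own-variance terms attenuate.
True-score variance = [5.1²·0.64 + 6.3²·0.65] − 27.6318 = 42.4449 − 27.6318 = 14.8131.
Reliability = 14.8131 / 38.0682 = 0.3891.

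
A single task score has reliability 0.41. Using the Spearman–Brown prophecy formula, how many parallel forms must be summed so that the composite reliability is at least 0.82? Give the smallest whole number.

7

k ≥ ρ*(1−ρ₁)/(ρ₁(1−ρ*)) = 0.82·0.59 / (0.41·0.18) = 6.556.
Smallest integer k = 7.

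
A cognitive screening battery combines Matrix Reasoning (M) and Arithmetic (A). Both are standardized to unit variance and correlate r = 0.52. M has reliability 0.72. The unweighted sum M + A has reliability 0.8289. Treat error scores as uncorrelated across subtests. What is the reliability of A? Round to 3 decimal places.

Var(M+A) = 2 + 2·0.52 = 3.040.
True-score variance = ρ_M + ρ_A + 2·0.52, so 0.8289 = (0.72 + ρ_A + 1.04) / 3.040.
ρ_A = 0.8289·3.040 − 0.72 − 1.04 = 0.760.

0.760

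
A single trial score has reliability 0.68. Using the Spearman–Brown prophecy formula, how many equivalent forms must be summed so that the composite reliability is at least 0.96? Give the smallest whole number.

k ≥ ρ*(1−ρ₁)/(ρ₁(1−ρ*)) = 0.96·0.32 / (0.68·0.04) = 11.294.
Smallest integer k = 12.

12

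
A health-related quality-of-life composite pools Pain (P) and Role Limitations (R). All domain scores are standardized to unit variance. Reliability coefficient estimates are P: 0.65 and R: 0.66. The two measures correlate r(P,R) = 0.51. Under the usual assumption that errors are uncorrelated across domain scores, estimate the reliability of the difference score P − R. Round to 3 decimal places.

Var(P−R) = 1 + 1 − 2·0.51 = 2 − 1.02 = 0.98.
Because errors are independent across components, Cov(Tᵢ,Tⱼ) = Cov(Xᵢ,Xⱼ); the off-diagonal part of the true-score variance is the same as above.
True-score variance = [0.65 + 0.66] − 1.02 = 1.31 − 1.02 = 0.29.
Reliability = 0.29 / 0.98 = 0.296.

0.296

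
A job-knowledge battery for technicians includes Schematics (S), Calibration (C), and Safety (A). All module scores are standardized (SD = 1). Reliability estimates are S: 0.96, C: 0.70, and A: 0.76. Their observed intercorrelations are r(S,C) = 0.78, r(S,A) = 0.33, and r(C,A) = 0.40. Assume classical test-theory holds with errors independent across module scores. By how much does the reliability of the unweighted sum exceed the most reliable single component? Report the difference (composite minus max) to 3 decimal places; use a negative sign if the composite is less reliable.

-0.056

Var(sum) = 3 + 3.02 = 6.02; true-score variance = 2.42 + 3.02 = 5.44; composite reliability = 0.9037.
Max component reliability = 0.9600.
Difference = 0.9037 − 0.9600 = -0.056.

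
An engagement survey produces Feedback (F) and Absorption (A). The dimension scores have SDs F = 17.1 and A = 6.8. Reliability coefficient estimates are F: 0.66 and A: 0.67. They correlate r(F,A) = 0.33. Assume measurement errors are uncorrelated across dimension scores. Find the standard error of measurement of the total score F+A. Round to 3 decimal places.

10.709

Var(total) = 338.65 + 76.7448 = 415.395.
True-score variance = 223.971 + 76.7448 = 300.716, so reliability = 0.7239.
Error variance = 415.395 − 300.716 = 114.679; SEM = √114.679 = 10.709.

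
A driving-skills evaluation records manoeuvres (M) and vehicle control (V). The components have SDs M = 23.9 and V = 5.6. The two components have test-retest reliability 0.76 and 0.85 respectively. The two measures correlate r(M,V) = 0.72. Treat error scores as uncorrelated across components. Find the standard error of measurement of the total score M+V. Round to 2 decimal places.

Var(total) = 602.57 + 192.73 = 795.3.
True-score variance = 460.776 + 192.73 = 653.505, so reliability = 0.8217.
Error variance = 795.3 − 653.505 = 141.794; SEM = √141.794 = 11.91.

11.91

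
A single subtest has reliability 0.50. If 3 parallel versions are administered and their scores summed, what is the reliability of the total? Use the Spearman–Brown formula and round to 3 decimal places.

0.750

ρ_k = kρ / (1 + (k−1)ρ) = 3·0.50 / (1 + 2·0.50) = 1.500 / 2.000 = 0.750.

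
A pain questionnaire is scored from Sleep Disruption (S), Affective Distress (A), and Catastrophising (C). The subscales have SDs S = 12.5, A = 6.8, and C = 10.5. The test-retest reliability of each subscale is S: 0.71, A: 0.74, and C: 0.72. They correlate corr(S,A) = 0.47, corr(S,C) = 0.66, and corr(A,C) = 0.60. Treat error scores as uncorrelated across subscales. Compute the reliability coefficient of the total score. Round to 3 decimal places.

Var(S+A+C) = 12.5² + 6.8² + 10.5² + 2·[12.5·6.8·0.47 + 12.5·10.5·0.66 + 6.8·10.5·0.60] = 312.74 + 338.83 = 651.57.
Because errors are independent across components, Cov(Tᵢ,Tⱼ) = Cov(Xᵢ,Xⱼ); the off-diagonal part of the true-score variance is the same as above.
True-score variance = [12.5²·0.71 + 6.8²·0.74 + 10.5²·0.72] + 338.83 = 224.535 + 338.83 = 563.365.
Reliability = 563.365 / 651.57 = 0.865.

0.865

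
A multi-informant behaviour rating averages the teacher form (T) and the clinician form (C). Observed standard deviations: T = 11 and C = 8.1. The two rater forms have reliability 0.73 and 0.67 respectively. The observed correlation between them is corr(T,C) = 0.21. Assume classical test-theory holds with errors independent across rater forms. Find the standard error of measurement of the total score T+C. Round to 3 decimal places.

7.370

Var(total) = 186.61 + 37.422 = 224.032.
True-score variance = 132.289 + 37.422 = 169.711, so reliability = 0.7575.
Error variance = 224.032 − 169.711 = 54.3213; SEM = √54.3213 = 7.370.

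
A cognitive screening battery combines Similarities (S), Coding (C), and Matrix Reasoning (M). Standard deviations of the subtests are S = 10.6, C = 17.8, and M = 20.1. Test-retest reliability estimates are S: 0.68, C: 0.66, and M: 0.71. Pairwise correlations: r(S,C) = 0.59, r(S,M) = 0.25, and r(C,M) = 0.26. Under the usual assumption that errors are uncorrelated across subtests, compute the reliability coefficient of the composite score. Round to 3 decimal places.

0.807

Var(S+C+M) = 10.6² + 17.8² + 20.1² + 2·[10.6·17.8·0.59 + 10.6·20.1·0.25 + 17.8·20.1·0.26] = 833.21 + 515.218 = 1348.43.
Under uncorrelated errors the observed covariances equal the true-score covariances, so only the own-variance terms attenuate.
True-score variance = [10.6²·0.68 + 17.8²·0.66 + 20.1²·0.71] + 515.218 = 572.366 + 515.218 = 1087.58.
Reliability = 1087.58 / 1348.43 = 0.807.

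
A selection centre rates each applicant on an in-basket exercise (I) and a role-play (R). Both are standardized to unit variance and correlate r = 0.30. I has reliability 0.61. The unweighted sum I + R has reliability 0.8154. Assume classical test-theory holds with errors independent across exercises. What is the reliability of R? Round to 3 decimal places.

0.910

Var(I+R) = 2 + 2·0.30 = 2.600.
True-score variance = ρ_I + ρ_R + 2·0.30, so 0.8154 = (0.61 + ρ_R + 0.60) / 2.600.
ρ_R = 0.8154·2.600 − 0.61 − 0.60 = 0.910.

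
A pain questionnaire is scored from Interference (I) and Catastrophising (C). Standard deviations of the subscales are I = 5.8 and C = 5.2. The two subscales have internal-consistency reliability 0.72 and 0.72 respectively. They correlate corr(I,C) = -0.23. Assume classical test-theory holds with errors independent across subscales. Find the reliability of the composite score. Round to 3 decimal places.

0.637

Var(I+C) = 5.8² + 5.2² + 2·[5.8·5.2·(-0.23)] = 60.68 − 13.8736 = 46.8064.
Because errors are independent across components, Cov(Tᵢ,Tⱼ) = Cov(Xᵢ,Xⱼ); the off-diagonal part of the true-score variance is the same as above.
True-score variance = [5.8²·0.72 + 5.2²·0.72] − 13.8736 = 43.6896 − 13.8736 = 29.816.
Reliability = 29.816 / 46.8064 = 0.637.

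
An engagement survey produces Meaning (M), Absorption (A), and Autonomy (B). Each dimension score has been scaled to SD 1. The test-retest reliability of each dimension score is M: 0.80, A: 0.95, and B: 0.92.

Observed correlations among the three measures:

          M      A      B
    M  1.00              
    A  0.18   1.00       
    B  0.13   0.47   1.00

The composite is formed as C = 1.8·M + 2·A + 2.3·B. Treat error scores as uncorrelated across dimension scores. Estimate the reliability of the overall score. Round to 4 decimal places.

Var(C) = 1.8² + 2² + 2.3² + 2·[3.6·0.18 + 4.14·0.13 + 4.6·0.47] = 12.53 + 6.6964 = 19.2264.
Because errors are independent across components, Cov(Tᵢ,Tⱼ) = Cov(Xᵢ,Xⱼ); the off-diagonal part of the true-score variance is the same as above.
True-score variance = [1.8²·0.80 + 2²·0.95 + 2.3²·0.92] + 6.6964 = 11.2588 + 6.6964 = 17.9552.
Reliability = 17.9552 / 19.2264 = 0.9339.

0.9339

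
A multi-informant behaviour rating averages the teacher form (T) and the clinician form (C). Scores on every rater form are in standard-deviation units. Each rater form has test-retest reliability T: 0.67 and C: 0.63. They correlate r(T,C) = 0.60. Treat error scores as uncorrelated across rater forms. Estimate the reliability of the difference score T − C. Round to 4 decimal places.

0.1250

Var(T−C) = 1 + 1 − 2·0.60 = 2 − 1.2 = 0.8.
With uncorrelated errors the cross-covariances are all true-score covariance, so they carry over unchanged; only the diagonal terms shrink to ρᵢσᵢ².
True-score variance = [0.67 + 0.63] − 1.2 = 1.3 − 1.2 = 0.1.
Reliability = 0.1 / 0.8 = 0.1250.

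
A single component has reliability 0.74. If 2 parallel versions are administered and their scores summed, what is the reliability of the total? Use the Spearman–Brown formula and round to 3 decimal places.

0.851

ρ_k = kρ / (1 + (k−1)ρ) = 2·0.74 / (1 + 1·0.74) = 1.480 / 1.740 = 0.851.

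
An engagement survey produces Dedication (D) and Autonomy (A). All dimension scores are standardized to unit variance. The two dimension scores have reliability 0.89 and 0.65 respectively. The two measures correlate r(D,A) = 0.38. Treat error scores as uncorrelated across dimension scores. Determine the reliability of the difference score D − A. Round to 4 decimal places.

0.6290

Var(D−A) = 1 + 1 − 2·0.38 = 2 − 0.76 = 1.24.
With uncorrelated errors the cross-covariances are all true-score covariance, so they carry over unchanged; only the diagonal terms shrink to ρᵢσᵢ².
True-score variance = [0.89 + 0.65] − 0.76 = 1.54 − 0.76 = 0.78.
Reliability = 0.78 / 1.24 = 0.6290.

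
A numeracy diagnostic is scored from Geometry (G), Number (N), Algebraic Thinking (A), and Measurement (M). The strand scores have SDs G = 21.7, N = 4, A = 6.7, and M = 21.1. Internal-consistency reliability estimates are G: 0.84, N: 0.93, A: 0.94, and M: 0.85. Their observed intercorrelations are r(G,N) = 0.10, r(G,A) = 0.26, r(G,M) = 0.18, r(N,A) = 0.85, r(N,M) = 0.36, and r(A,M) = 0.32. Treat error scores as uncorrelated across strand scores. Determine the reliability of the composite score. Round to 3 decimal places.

Var(G+N+A+M) = 21.7² + 4² + 6.7² + 21.1² + 2·[21.7·4·0.10 + 21.7·6.7·0.26 + 21.7·21.1·0.18 + 4·6.7·0.85 + 4·21.1·0.36 + 6.7·21.1·0.32] = 976.99 + 454.601 = 1431.59.
With uncorrelated errors the cross-covariances are all true-score covariance, so they carry over unchanged; only the diagonal terms shrink to ρᵢσᵢ².
True-score variance = [21.7²·0.84 + 4²·0.93 + 6.7²·0.94 + 21.1²·0.85] + 454.601 = 831.053 + 454.601 = 1285.65.
Reliability = 1285.65 / 1431.59 = 0.898.

0.898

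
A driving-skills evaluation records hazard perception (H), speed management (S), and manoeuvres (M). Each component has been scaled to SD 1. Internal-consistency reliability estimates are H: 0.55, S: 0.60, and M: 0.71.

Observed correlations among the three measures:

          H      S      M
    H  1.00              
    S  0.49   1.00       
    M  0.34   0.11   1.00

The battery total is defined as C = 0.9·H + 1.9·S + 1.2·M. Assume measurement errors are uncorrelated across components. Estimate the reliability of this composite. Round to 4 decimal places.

Var(C) = 0.9² + 1.9² + 1.2² + 2·[1.71·0.49 + 1.08·0.34 + 2.28·0.11] = 5.86 + 2.9118 = 8.7718.
With uncorrelated errors the cross-covariances are all true-score covariance, so they carry over unchanged; only the diagonal terms shrink to ρᵢσᵢ².
True-score variance = [0.9²·0.55 + 1.9²·0.60 + 1.2²·0.71] + 2.9118 = 3.6339 + 2.9118 = 6.5457.
Reliability = 6.5457 / 8.7718 = 0.7462.

0.7462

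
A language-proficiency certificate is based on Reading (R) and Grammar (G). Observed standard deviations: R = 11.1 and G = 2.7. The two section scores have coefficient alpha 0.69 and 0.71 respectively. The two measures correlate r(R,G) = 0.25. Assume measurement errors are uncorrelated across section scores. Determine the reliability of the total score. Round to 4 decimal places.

Var(R+G) = 11.1² + 2.7² + 2·[11.1·2.7·0.25] = 130.5 + 14.985 = 145.485.
With uncorrelated errors the cross-covariances are all true-score covariance, so they carry over unchanged; only the diagonal terms shrink to ρᵢσᵢ².
True-score variance = [11.1²·0.69 + 2.7²·0.71] + 14.985 = 90.1908 + 14.985 = 105.176.
Reliability = 105.176 / 145.485 = 0.7229.

0.7229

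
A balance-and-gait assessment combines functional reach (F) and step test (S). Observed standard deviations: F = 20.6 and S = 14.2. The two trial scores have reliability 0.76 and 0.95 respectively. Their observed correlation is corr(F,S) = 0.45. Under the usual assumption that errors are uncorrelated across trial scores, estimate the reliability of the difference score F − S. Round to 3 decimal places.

0.691

Var(F−S) = 20.6² + 14.2² − 2·20.6·14.2·0.45 = 626 − 263.268 = 362.732.
Because errors are independent across components, Cov(Tᵢ,Tⱼ) = Cov(Xᵢ,Xⱼ); the off-diagonal part of the true-score variance is the same as above.
True-score variance = [20.6²·0.76 + 14.2²·0.95] − 263.268 = 514.072 − 263.268 = 250.804.
Reliability = 250.804 / 362.732 = 0.691.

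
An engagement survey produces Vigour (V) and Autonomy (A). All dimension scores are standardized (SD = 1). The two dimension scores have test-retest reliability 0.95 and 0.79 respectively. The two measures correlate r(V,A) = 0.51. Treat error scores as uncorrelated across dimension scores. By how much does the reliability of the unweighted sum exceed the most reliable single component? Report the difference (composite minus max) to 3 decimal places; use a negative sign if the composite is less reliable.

-0.036

Var(sum) = 2 + 1.02 = 3.02; true-score variance = 1.74 + 1.02 = 2.76; composite reliability = 0.9139.
Max component reliability = 0.9500.
Difference = 0.9139 − 0.9500 = -0.036.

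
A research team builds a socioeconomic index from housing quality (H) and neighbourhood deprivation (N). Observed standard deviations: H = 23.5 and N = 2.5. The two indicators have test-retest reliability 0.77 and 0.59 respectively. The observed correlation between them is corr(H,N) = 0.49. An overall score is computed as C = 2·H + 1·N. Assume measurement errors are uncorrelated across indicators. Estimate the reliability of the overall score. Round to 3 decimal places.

Var(C) = 2²·23.5² + 2.5² + 2·[2·23.5·2.5·0.49] = 2215.25 + 115.15 = 2330.4.
Under uncorrelated errors the observed covariances equal the true-score covariances, so only the own-variance terms attenuate.
True-score variance = [2²·23.5²·0.77 + 2.5²·0.59] + 115.15 = 1704.62 + 115.15 = 1819.77.
Reliability = 1819.77 / 2330.4 = 0.781.

0.781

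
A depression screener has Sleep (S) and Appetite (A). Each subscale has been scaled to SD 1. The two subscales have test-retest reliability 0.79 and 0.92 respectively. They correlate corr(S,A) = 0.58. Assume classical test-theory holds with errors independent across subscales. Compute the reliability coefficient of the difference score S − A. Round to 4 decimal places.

0.6548

Var(S−A) = 1 + 1 − 2·0.58 = 2 − 1.16 = 0.84.
Under uncorrelated errors the observed covariances equal the true-score covariances, so only the own-variance terms attenuate.
True-score variance = [0.79 + 0.92] − 1.16 = 1.71 − 1.16 = 0.55.
Reliability = 0.55 / 0.84 = 0.6548.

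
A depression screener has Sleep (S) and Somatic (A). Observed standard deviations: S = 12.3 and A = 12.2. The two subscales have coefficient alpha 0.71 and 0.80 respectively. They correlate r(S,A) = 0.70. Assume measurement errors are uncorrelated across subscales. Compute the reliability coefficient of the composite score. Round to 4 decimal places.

0.8557

Var(S+A) = 12.3² + 12.2² + 2·[12.3·12.2·0.70] = 300.13 + 210.084 = 510.214.
With uncorrelated errors the cross-covariances are all true-score covariance, so they carry over unchanged; only the diagonal terms shrink to ρᵢσᵢ².
True-score variance = [12.3²·0.71 + 12.2²·0.80] + 210.084 = 226.488 + 210.084 = 436.572.
Reliability = 436.572 / 510.214 = 0.8557.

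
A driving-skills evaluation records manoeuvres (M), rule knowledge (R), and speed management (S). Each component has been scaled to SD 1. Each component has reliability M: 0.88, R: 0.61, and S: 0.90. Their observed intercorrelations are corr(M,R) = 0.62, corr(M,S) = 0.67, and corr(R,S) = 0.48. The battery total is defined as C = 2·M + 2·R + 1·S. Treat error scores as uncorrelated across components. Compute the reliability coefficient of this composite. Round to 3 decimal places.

Var(C) = 2² + 2² + 1 + 2·[4·0.62 + 2·0.67 + 2·0.48] = 9 + 9.56 = 18.56.
Because errors are independent across components, Cov(Tᵢ,Tⱼ) = Cov(Xᵢ,Xⱼ); the off-diagonal part of the true-score variance is the same as above.
True-score variance = [2²·0.88 + 2²·0.61 + 0.90] + 9.56 = 6.86 + 9.56 = 16.42.
Reliability = 16.42 / 18.56 = 0.885.

0.885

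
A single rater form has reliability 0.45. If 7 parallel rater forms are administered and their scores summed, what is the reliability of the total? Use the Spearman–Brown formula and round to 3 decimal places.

ρ_k = kρ / (1 + (k−1)ρ) = 7·0.45 / (1 + 6·0.45) = 3.150 / 3.700 = 0.851.

0.851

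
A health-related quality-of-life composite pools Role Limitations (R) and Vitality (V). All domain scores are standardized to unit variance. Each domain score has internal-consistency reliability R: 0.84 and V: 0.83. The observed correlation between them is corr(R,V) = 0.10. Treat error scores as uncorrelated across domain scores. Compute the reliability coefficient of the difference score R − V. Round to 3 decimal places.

Var(R−V) = 1 + 1 − 2·0.10 = 2 − 0.2 = 1.8.
Because errors are independent across components, Cov(Tᵢ,Tⱼ) = Cov(Xᵢ,Xⱼ); the off-diagonal part of the true-score variance is the same as above.
True-score variance = [0.84 + 0.83] − 0.2 = 1.67 − 0.2 = 1.47.
Reliability = 1.47 / 1.8 = 0.817.

0.817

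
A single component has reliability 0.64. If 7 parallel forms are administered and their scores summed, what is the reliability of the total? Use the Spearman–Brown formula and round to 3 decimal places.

0.926

ρ_k = kρ / (1 + (k−1)ρ) = 7·0.64 / (1 + 6·0.64) = 4.480 / 4.840 = 0.926.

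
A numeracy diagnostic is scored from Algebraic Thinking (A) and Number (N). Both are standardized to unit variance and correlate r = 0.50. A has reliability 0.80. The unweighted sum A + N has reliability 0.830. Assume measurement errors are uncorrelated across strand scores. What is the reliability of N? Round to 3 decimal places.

Var(A+N) = 2 + 2·0.50 = 3.000.
True-score variance = ρ_A + ρ_N + 2·0.50, so 0.830 = (0.80 + ρ_N + 1.00) / 3.000.
ρ_N = 0.830·3.000 − 0.80 − 1.00 = 0.690.

0.690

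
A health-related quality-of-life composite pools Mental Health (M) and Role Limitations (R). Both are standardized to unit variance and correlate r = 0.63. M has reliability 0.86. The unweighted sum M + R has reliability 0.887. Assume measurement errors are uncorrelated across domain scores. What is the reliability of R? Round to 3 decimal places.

0.772

Var(M+R) = 2 + 2·0.63 = 3.260.
True-score variance = ρ_M + ρ_R + 2·0.63, so 0.887 = (0.86 + ρ_R + 1.26) / 3.260.
ρ_R = 0.887·3.260 − 0.86 − 1.26 = 0.772.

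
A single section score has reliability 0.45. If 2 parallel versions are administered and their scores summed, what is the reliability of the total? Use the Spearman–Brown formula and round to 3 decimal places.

ρ_k = kρ / (1 + (k−1)ρ) = 2·0.45 / (1 + 1·0.45) = 0.900 / 1.450 = 0.621.

0.621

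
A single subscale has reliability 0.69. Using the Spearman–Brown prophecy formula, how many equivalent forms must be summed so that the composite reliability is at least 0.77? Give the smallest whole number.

2

k ≥ ρ*(1−ρ₁)/(ρ₁(1−ρ*)) = 0.77·0.31 / (0.69·0.23) = 1.504.
Smallest integer k = 2.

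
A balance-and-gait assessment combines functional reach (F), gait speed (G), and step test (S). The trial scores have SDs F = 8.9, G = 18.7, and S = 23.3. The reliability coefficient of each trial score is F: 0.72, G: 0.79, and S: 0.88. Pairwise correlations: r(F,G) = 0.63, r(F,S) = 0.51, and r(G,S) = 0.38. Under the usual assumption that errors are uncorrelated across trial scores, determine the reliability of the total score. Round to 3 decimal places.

0.907

Var(F+G+S) = 8.9² + 18.7² + 23.3² + 2·[8.9·18.7·0.63 + 8.9·23.3·0.51 + 18.7·23.3·0.38] = 971.79 + 752.359 = 1724.15.
Because errors are independent across components, Cov(Tᵢ,Tⱼ) = Cov(Xᵢ,Xⱼ); the off-diagonal part of the true-score variance is the same as above.
True-score variance = [8.9²·0.72 + 18.7²·0.79 + 23.3²·0.88] + 752.359 = 811.029 + 752.359 = 1563.39.
Reliability = 1563.39 / 1724.15 = 0.907.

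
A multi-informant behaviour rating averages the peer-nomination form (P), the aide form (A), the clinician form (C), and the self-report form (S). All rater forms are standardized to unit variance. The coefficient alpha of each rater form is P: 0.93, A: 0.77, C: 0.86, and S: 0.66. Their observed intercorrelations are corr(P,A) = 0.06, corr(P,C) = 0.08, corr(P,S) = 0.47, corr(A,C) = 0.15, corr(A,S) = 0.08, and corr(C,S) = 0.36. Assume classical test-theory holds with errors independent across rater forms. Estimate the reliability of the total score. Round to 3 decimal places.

Var(P+A+C+S) = 4 + 2·[0.06 + 0.08 + 0.47 + 0.15 + 0.08 + 0.36] = 4 + 2.4 = 6.4.
Because errors are independent across components, Cov(Tᵢ,Tⱼ) = Cov(Xᵢ,Xⱼ); the off-diagonal part of the true-score variance is the same as above.
True-score variance = [0.93 + 0.77 + 0.86 + 0.66] + 2.4 = 3.22 + 2.4 = 5.62.
Reliability = 5.62 / 6.4 = 0.878.

0.878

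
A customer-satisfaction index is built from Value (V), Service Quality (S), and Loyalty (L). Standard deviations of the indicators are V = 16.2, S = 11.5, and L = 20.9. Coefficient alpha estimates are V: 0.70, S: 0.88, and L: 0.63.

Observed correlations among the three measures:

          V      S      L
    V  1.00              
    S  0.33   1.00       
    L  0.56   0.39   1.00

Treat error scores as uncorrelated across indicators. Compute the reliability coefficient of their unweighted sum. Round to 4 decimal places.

Var(V+S+L) = 16.2² + 11.5² + 20.9² + 2·[16.2·11.5·0.33 + 16.2·20.9·0.56 + 11.5·20.9·0.39] = 831.5 + 689.641 = 1521.14.
Under uncorrelated errors the observed covariances equal the true-score covariances, so only the own-variance terms attenuate.
True-score variance = [16.2²·0.70 + 11.5²·0.88 + 20.9²·0.63] + 689.641 = 575.278 + 689.641 = 1264.92.
Reliability = 1264.92 / 1521.14 = 0.8316.

0.8316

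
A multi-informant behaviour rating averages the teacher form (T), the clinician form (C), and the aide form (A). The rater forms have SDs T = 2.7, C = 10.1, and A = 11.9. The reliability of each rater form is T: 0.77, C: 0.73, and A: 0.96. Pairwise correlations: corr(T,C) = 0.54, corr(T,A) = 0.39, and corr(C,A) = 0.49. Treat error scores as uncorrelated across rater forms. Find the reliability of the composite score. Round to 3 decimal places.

0.918

Var(T+C+A) = 2.7² + 10.1² + 11.9² + 2·[2.7·10.1·0.54 + 2.7·11.9·0.39 + 10.1·11.9·0.49] = 250.91 + 172.299 = 423.209.
Because errors are independent across components, Cov(Tᵢ,Tⱼ) = Cov(Xᵢ,Xⱼ); the off-diagonal part of the true-score variance is the same as above.
True-score variance = [2.7²·0.77 + 10.1²·0.73 + 11.9²·0.96] + 172.299 = 216.026 + 172.299 = 388.325.
Reliability = 388.325 / 423.209 = 0.918.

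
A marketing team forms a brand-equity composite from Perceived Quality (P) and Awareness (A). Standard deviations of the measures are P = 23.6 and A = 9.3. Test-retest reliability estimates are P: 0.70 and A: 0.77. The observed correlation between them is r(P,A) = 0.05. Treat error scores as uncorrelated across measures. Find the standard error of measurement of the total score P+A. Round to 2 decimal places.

13.67

Var(total) = 643.45 + 21.948 = 665.398.
True-score variance = 456.469 + 21.948 = 478.417, so reliability = 0.7190.
Error variance = 665.398 − 478.417 = 186.981; SEM = √186.981 = 13.67.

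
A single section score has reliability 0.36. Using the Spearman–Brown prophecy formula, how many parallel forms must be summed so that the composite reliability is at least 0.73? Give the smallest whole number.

5

k ≥ ρ*(1−ρ₁)/(ρ₁(1−ρ*)) = 0.73·0.64 / (0.36·0.27) = 4.807.
Smallest integer k = 5.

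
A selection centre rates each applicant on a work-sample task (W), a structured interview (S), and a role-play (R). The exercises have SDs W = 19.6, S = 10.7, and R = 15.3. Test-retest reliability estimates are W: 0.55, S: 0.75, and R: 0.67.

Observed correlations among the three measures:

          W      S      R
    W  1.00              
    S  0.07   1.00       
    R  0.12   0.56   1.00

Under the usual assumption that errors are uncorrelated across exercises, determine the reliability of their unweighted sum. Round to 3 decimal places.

Var(W+S+R) = 19.6² + 10.7² + 15.3² + 2·[19.6·10.7·0.07 + 19.6·15.3·0.12 + 10.7·15.3·0.56] = 732.74 + 284.687 = 1017.43.
Because errors are independent across components, Cov(Tᵢ,Tⱼ) = Cov(Xᵢ,Xⱼ); the off-diagonal part of the true-score variance is the same as above.
True-score variance = [19.6²·0.55 + 10.7²·0.75 + 15.3²·0.67] + 284.687 = 453.996 + 284.687 = 738.683.
Reliability = 738.683 / 1017.43 = 0.726.

0.726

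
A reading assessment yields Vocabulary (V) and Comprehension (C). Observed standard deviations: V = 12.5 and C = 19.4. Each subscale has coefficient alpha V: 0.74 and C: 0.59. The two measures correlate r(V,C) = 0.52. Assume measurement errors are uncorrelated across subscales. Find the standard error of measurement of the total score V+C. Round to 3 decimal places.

Var(total) = 532.61 + 252.2 = 784.81.
True-score variance = 337.677 + 252.2 = 589.877, so reliability = 0.7516.
Error variance = 784.81 − 589.877 = 194.933; SEM = √194.933 = 13.962.

13.962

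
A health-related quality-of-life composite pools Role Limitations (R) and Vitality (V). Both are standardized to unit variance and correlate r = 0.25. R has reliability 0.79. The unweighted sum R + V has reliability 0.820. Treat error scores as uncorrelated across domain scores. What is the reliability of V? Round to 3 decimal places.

Var(R+V) = 2 + 2·0.25 = 2.500.
True-score variance = ρ_R + ρ_V + 2·0.25, so 0.820 = (0.79 + ρ_V + 0.50) / 2.500.
ρ_V = 0.820·2.500 − 0.79 − 0.50 = 0.760.

0.760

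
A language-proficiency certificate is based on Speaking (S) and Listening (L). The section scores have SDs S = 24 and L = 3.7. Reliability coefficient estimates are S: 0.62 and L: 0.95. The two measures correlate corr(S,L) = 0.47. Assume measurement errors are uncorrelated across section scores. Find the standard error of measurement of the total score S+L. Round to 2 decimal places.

Var(total) = 589.69 + 83.472 = 673.162.
True-score variance = 370.125 + 83.472 = 453.597, so reliability = 0.6738.
Error variance = 673.162 − 453.597 = 219.565; SEM = √219.565 = 14.82.

14.82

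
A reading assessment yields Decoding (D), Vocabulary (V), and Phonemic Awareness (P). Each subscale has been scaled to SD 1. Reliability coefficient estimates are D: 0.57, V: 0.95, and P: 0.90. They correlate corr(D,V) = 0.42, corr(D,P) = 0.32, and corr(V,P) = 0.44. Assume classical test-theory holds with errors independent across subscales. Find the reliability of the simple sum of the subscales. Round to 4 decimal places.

Var(D+V+P) = 3 + 2·[0.42 + 0.32 + 0.44] = 3 + 2.36 = 5.36.
Under uncorrelated errors the observed covariances equal the true-score covariances, so only the own-variance terms attenuate.
True-score variance = [0.57 + 0.95 + 0.90] + 2.36 = 2.42 + 2.36 = 4.78.
Reliability = 4.78 / 5.36 = 0.8918.

0.8918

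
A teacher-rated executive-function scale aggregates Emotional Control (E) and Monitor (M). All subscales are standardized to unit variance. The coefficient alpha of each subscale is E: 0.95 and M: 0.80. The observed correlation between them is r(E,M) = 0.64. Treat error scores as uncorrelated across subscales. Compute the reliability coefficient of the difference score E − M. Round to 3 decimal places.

Var(E−M) = 1 + 1 − 2·0.64 = 2 − 1.28 = 0.72.
Because errors are independent across components, Cov(Tᵢ,Tⱼ) = Cov(Xᵢ,Xⱼ); the off-diagonal part of the true-score variance is the same as above.
True-score variance = [0.95 + 0.80] − 1.28 = 1.75 − 1.28 = 0.47.
Reliability = 0.47 / 0.72 = 0.653.

0.653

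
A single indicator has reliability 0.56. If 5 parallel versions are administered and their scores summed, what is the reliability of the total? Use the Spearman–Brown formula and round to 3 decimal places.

ρ_k = kρ / (1 + (k−1)ρ) = 5·0.56 / (1 + 4·0.56) = 2.800 / 3.240 = 0.864.

0.864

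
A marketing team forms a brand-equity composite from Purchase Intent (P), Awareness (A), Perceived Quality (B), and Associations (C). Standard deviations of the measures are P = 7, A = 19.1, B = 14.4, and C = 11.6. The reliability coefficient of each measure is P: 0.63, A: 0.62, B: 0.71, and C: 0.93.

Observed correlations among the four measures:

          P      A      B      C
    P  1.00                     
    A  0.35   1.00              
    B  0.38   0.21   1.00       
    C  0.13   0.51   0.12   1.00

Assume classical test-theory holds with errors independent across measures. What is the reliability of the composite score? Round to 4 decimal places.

0.8297

Var(P+A+B+C) = 7² + 19.1² + 14.4² + 11.6² + 2·[7·19.1·0.35 + 7·14.4·0.38 + 7·11.6·0.13 + 19.1·14.4·0.21 + 19.1·11.6·0.51 + 14.4·11.6·0.12] = 755.73 + 572.908 = 1328.64.
Under uncorrelated errors the observed covariances equal the true-score covariances, so only the own-variance terms attenuate.
True-score variance = [7²·0.63 + 19.1²·0.62 + 14.4²·0.71 + 11.6²·0.93] + 572.908 = 529.419 + 572.908 = 1102.33.
Reliability = 1102.33 / 1328.64 = 0.8297.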